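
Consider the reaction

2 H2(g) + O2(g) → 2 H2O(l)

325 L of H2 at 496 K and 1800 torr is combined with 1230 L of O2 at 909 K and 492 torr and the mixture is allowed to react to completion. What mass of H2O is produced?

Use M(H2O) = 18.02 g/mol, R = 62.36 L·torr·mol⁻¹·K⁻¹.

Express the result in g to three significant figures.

n(H2) = PV/RT = (1800 × 325) / (62.36 × 496) = 18.91 mol
n(O2) = PV/RT = (492 × 1230) / (62.36 × 909) = 10.68 mol
For 18.91 mol H2, stoichiometry requires (1/2) × 18.91 = 9.455 mol O2; 10.68 mol is available, so H2 is limiting.
n(H2O) = (2/2) × 18.91 = 18.91 mol
m(H2O) = 18.91 × 18.02 = 340.8 g

341 g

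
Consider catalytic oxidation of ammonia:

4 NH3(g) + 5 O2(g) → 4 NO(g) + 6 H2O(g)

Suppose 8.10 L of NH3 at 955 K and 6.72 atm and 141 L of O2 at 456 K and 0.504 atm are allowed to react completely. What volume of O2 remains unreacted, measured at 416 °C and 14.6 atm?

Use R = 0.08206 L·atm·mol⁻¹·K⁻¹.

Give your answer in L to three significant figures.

n(NH3) = PV/RT = (6.72 × 8.10) / (0.08206 × 955) = 0.6946 mol
n(O2) = PV/RT = (0.504 × 141) / (0.08206 × 456) = 1.899 mol
For 0.6946 mol NH3, stoichiometry requires (5/4) × 0.6946 = 0.8682 mol O2; 1.899 mol is available, so NH3 is limiting.
n(O2) consumed = (5/4) × 0.6946 = 0.8682 mol; remaining = 1.899 − 0.8682 = 1.031 mol
V(O2) = nRT/P = 1.031 × 0.08206 × 689.15 / 14.6 = 3.993 L

3.99 L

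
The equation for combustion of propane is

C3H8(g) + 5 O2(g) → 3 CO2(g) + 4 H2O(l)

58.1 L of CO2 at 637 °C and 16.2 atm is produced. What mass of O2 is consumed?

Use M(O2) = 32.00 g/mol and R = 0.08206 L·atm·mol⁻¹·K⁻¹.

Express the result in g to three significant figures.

n(CO2) = PV/RT = (16.2 × 58.1) / (0.08206 × 910.15) = 12.60 mol
n(O2) = (5/3) × 12.60 = 21.00 mol
m(O2) = 21.00 × 32.00 = 672.0 g

672 g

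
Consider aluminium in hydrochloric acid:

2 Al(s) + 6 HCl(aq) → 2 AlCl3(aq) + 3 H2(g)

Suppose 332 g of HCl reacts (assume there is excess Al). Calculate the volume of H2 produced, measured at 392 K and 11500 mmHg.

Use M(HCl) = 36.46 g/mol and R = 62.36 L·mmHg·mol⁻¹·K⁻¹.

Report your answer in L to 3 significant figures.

n(HCl) = 332.0 / 36.46 = 9.106 mol
n(H2) = (3/6) × 9.106 = 4.553 mol
V = nRT/P = 4.553 × 62.36 × 392 / 11500 = 9.678 L

9.68 L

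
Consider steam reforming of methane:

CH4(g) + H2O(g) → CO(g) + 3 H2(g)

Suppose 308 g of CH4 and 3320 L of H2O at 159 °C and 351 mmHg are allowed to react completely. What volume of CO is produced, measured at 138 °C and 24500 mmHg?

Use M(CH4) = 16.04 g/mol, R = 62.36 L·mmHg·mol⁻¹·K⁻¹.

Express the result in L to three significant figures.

20.1 L

n(CH4) = 308 / 16.04 = 19.20 mol
n(H2O) = PV/RT = (351 × 3320) / (62.36 × 432.15) = 43.24 mol
For 19.20 mol CH4, stoichiometry requires (1/1) × 19.20 = 19.20 mol H2O; 43.24 mol is available, so CH4 is limiting.
n(CO) = (1/1) × 19.20 = 19.20 mol
V(CO) = nRT/P = 19.20 × 62.36 × 411.15 / 24500 = 20.09 L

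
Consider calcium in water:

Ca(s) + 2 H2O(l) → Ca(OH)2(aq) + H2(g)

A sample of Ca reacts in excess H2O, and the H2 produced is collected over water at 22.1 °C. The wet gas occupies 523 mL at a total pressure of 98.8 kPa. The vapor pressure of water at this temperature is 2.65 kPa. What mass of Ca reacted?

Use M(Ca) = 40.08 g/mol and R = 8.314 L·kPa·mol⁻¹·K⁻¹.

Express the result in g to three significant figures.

P(H2) = 98.8 − 2.65 = 96.15 kPa
n(H2) = PV/RT = (96.15 × 0.5230) / (8.314 × 295.25) = 0.02049 mol
n(Ca) = (1/1) × 0.02049 = 0.02049 mol
m(Ca) = 0.02049 × 40.08 = 0.8212 g

0.821 g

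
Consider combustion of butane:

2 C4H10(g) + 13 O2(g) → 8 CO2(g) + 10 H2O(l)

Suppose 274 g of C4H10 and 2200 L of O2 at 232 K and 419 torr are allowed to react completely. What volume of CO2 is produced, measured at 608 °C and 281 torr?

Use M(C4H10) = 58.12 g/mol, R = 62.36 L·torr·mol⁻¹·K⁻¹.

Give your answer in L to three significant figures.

3690 L

n(C4H10) = 274 / 58.12 = 4.714 mol
n(O2) = PV/RT = (419 × 2200) / (62.36 × 232) = 63.72 mol
For 4.714 mol C4H10, stoichiometry requires (13/2) × 4.714 = 30.64 mol O2; 63.72 mol is available, so C4H10 is limiting.
n(CO2) = (8/2) × 4.714 = 18.86 mol
V(CO2) = nRT/P = 18.86 × 62.36 × 881.15 / 281 = 3688 L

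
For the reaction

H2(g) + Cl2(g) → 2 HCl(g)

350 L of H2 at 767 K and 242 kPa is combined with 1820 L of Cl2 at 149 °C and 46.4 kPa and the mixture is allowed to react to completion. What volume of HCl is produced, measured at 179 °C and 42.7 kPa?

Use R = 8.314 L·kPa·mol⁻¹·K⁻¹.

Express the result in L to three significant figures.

n(H2) = PV/RT = (242 × 350) / (8.314 × 767) = 13.28 mol
n(Cl2) = PV/RT = (46.4 × 1820) / (8.314 × 422.15) = 24.06 mol
For 13.28 mol H2, stoichiometry requires (1/1) × 13.28 = 13.28 mol Cl2; 24.06 mol is available, so H2 is limiting.
n(HCl) = (2/1) × 13.28 = 26.56 mol
V(HCl) = nRT/P = 26.56 × 8.314 × 452.15 / 42.7 = 2338 L

2340 L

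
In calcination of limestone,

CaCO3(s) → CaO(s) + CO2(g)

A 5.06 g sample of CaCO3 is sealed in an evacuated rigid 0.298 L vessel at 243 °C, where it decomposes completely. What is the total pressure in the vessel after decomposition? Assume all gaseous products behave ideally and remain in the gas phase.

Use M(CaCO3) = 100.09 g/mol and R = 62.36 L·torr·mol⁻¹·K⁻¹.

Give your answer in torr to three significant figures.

5460 torr

n(CaCO3) = 5.06 / 100.09 = 0.05055 mol
n(gas produced) = (1/1) × 0.05055 = 0.05055 mol
P = nRT/V = 0.05055 × 62.36 × 516.15 / 0.298 = 5460 torr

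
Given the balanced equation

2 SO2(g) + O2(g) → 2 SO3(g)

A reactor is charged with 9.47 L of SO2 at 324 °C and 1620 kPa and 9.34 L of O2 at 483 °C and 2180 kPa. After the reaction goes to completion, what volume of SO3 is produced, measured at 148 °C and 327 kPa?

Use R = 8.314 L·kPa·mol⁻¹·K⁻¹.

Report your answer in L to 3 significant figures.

33.1 L

n(SO2) = PV/RT = (1620 × 9.47) / (8.314 × 597.15) = 3.090 mol
n(O2) = PV/RT = (2180 × 9.34) / (8.314 × 756.15) = 3.239 mol
For 3.090 mol SO2, stoichiometry requires (1/2) × 3.090 = 1.545 mol O2; 3.239 mol is available, so SO2 is limiting.
n(SO3) = (2/2) × 3.090 = 3.090 mol
V(SO3) = nRT/P = 3.090 × 8.314 × 421.15 / 327 = 33.09 L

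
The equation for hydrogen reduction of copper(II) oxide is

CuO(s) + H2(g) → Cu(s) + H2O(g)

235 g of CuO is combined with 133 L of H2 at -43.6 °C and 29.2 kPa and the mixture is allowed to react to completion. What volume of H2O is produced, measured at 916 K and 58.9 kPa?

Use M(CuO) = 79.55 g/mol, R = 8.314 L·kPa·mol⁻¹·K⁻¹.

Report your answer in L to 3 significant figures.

263 L

n(CuO) = 235 / 79.55 = 2.954 mol
n(H2) = PV/RT = (29.2 × 133) / (8.314 × 229.55) = 2.035 mol
For 2.954 mol CuO, stoichiometry requires (1/1) × 2.954 = 2.954 mol H2; 2.035 mol is available, so H2 is limiting.
n(H2O) = (1/1) × 2.035 = 2.035 mol
V(H2O) = nRT/P = 2.035 × 8.314 × 916 / 58.9 = 263.1 L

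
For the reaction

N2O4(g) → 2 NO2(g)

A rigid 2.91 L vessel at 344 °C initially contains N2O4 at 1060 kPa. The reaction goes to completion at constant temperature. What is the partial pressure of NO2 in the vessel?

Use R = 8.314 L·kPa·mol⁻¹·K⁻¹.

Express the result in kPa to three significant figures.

n(N2O4)₀ = PV/RT = (1060 × 2.91) / (8.314 × 617.15) = 0.6012 mol
n(NO2) = (2/1) × 0.6012 = 1.202 mol
P(NO2) = nRT/V = 1.202 × 8.314 × 617.15 / 2.91 = 2119 kPa

2120 kPa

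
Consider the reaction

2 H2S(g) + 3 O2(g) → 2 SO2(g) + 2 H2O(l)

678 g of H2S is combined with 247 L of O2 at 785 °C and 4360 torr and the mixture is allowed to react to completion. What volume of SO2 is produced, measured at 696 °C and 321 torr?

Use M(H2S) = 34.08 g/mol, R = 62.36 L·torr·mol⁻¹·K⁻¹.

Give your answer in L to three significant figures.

2050 L

n(H2S) = 678 / 34.08 = 19.89 mol
n(O2) = PV/RT = (4360 × 247) / (62.36 × 1058.15) = 16.32 mol
For 19.89 mol H2S, stoichiometry requires (3/2) × 19.89 = 29.84 mol O2; 16.32 mol is available, so O2 is limiting.
n(SO2) = (2/3) × 16.32 = 10.88 mol
V(SO2) = nRT/P = 10.88 × 62.36 × 969.15 / 321 = 2048 L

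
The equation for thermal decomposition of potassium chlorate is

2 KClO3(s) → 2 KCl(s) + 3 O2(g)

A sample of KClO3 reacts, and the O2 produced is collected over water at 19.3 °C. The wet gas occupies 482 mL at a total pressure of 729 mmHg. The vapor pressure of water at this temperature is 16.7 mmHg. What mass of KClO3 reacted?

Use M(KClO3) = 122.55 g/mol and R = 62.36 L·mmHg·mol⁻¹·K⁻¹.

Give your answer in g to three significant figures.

P(O2) = 729 − 16.7 = 712.3 mmHg
n(O2) = PV/RT = (712.3 × 0.4820) / (62.36 × 292.45) = 0.01883 mol
n(KClO3) = (2/3) × 0.01883 = 0.01255 mol
m(KClO3) = 0.01255 × 122.55 = 1.538 g

1.54 g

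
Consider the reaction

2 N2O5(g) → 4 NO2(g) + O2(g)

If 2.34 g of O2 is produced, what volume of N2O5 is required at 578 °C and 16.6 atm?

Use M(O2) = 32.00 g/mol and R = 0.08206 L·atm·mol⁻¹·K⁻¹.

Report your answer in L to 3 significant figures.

0.615 L

n(O2) = 2.340 / 32.00 = 0.07312 mol
n(N2O5) = (2/1) × 0.07312 = 0.1462 mol
V = nRT/P = 0.1462 × 0.08206 × 851.15 / 16.6 = 0.6151 L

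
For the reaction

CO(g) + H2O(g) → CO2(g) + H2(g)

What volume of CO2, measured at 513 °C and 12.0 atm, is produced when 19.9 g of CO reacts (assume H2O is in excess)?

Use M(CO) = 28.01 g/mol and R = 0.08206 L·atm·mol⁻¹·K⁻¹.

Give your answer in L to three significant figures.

3.82 L

n(CO) = 19.90 / 28.01 = 0.7105 mol
n(CO2) = (1/1) × 0.7105 = 0.7105 mol
V = nRT/P = 0.7105 × 0.08206 × 786.15 / 12.0 = 3.820 L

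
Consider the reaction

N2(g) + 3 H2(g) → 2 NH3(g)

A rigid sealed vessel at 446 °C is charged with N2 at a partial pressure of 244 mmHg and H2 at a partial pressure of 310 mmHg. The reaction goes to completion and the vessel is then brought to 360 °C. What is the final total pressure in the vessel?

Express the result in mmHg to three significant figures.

Because the vessel is rigid and T is held at 446 °C, work the stoichiometry in partial pressures (P_i = n_iRT/V).
P(H2) required for 244 mmHg of N2 = (3/1) × 244 = 732.0 mmHg; available 310 mmHg, so H2 is limiting.
P(N2) remaining = 244 − (1/3) × 310 = 140.7 mmHg
P(gaseous products) = (2)/3 × 310 = 206.7 mmHg
P_total at 446 °C = 140.7 + 206.7 = 347.4 mmHg
Scaling to 360 °C: P = 347.4 × 633.15/719.15 = 305.9 mmHg

306 mmHg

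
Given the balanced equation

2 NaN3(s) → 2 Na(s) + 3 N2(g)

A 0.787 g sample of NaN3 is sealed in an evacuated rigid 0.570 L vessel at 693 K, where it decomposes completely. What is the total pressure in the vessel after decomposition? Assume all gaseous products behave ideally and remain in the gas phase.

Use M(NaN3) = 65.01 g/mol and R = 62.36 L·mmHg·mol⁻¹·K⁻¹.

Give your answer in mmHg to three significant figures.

n(NaN3) = 0.787 / 65.01 = 0.01211 mol
n(gas produced) = (3/2) × 0.01211 = 0.01817 mol
P = nRT/V = 0.01817 × 62.36 × 693 / 0.570 = 1378 mmHg

1380 mmHg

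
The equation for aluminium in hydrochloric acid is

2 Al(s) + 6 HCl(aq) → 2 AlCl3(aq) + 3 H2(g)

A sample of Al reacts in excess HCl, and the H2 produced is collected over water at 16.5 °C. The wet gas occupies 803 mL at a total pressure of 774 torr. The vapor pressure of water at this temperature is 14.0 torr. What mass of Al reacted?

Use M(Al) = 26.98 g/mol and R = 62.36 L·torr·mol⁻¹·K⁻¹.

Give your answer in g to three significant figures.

0.608 g

P(H2) = 774 − 14.0 = 760.0 torr
n(H2) = PV/RT = (760.0 × 0.8030) / (62.36 × 289.65) = 0.03379 mol
n(Al) = (2/3) × 0.03379 = 0.02253 mol
m(Al) = 0.02253 × 26.98 = 0.6079 g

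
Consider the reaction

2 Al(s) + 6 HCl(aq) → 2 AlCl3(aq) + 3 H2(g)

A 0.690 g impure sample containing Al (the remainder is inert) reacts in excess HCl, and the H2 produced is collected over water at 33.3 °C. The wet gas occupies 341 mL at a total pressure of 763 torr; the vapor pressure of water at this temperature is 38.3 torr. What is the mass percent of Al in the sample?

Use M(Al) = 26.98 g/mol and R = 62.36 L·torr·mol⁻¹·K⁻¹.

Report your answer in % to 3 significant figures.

33.7 %

P(H2) = 763 − 38.3 = 724.7 torr
n(H2) = PV/RT = (724.7 × 0.3410) / (62.36 × 306.45) = 0.01293 mol
n(Al) = (2/3) × 0.01293 = 0.008620 mol
m(Al) = 0.008620 × 26.98 = 0.2326 g
%Al = 0.2326 / 0.690 × 100 = 33.71%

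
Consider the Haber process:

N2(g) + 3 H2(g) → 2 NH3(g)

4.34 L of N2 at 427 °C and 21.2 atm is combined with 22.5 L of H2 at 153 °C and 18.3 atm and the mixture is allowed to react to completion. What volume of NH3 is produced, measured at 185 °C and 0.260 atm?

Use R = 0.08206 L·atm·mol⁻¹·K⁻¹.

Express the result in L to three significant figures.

463 L

n(N2) = PV/RT = (21.2 × 4.34) / (0.08206 × 700.15) = 1.601 mol
n(H2) = PV/RT = (18.3 × 22.5) / (0.08206 × 426.15) = 11.77 mol
For 1.601 mol N2, stoichiometry requires (3/1) × 1.601 = 4.803 mol H2; 11.77 mol is available, so N2 is limiting.
n(NH3) = (2/1) × 1.601 = 3.202 mol
V(NH3) = nRT/P = 3.202 × 0.08206 × 458.15 / 0.260 = 463.0 L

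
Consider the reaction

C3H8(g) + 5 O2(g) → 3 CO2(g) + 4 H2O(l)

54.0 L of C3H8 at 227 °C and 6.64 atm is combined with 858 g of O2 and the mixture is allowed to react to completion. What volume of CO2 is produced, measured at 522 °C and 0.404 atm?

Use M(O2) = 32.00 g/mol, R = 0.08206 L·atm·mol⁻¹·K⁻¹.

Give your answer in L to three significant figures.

n(C3H8) = PV/RT = (6.64 × 54.0) / (0.08206 × 500.15) = 8.736 mol
n(O2) = 858 / 32.00 = 26.81 mol
For 8.736 mol C3H8, stoichiometry requires (5/1) × 8.736 = 43.68 mol O2; 26.81 mol is available, so O2 is limiting.
n(CO2) = (3/5) × 26.81 = 16.09 mol
V(CO2) = nRT/P = 16.09 × 0.08206 × 795.15 / 0.404 = 2599 L

2600 L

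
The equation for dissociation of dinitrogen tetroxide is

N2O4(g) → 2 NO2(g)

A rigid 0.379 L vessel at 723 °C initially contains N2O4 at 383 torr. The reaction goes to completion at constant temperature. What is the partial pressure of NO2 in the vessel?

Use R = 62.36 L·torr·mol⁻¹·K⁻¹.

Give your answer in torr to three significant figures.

766 torr

n(N2O4)₀ = PV/RT = (383 × 0.379) / (62.36 × 996.15) = 0.002337 mol
n(NO2) = (2/1) × 0.002337 = 0.004674 mol
P(NO2) = nRT/V = 0.004674 × 62.36 × 996.15 / 0.379 = 766.1 torr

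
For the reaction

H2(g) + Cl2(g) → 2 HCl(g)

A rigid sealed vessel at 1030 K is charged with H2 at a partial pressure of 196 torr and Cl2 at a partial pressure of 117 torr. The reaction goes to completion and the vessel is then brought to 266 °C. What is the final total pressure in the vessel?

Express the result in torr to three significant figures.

164 torr

Because the vessel is rigid and T is held at 1030 K, work the stoichiometry in partial pressures (P_i = n_iRT/V).
P(Cl2) required for 196 torr of H2 = (1/1) × 196 = 196.0 torr; available 117 torr, so Cl2 is limiting.
P(H2) remaining = 196 − (1/1) × 117 = 79.00 torr
P(gaseous products) = (2)/1 × 117 = 234.0 torr
P_total at 1030 K = 79.00 + 234.0 = 313.0 torr
Scaling to 266 °C: P = 313.0 × 539.15/1030 = 163.8 torr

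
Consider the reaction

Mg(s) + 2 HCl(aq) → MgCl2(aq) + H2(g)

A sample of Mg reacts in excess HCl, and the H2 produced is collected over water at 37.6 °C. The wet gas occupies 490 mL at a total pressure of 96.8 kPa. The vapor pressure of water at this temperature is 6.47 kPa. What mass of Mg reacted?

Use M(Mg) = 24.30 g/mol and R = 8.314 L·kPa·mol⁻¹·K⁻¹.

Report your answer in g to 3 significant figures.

P(H2) = 96.8 − 6.47 = 90.33 kPa
n(H2) = PV/RT = (90.33 × 0.4900) / (8.314 × 310.75) = 0.01713 mol
n(Mg) = (1/1) × 0.01713 = 0.01713 mol
m(Mg) = 0.01713 × 24.30 = 0.4163 g

0.416 g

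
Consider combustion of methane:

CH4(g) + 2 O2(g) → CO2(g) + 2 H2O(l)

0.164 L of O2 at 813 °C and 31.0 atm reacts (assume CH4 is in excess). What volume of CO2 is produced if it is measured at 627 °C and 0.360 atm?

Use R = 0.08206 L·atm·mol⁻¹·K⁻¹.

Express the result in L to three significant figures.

5.85 L

n(O2) = PV/RT = (31.0 × 0.164) / (0.08206 × 1086.15) = 0.05704 mol
n(CO2) = (1/2) × 0.05704 = 0.02852 mol
V = nRT/P = 0.02852 × 0.08206 × 900.15 / 0.360 = 5.852 L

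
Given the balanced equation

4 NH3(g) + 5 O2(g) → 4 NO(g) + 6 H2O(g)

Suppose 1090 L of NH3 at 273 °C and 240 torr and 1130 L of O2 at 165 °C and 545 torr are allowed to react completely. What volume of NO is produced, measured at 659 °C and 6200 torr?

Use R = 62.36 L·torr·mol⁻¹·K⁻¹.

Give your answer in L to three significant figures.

n(NH3) = PV/RT = (240 × 1090) / (62.36 × 546.15) = 7.681 mol
n(O2) = PV/RT = (545 × 1130) / (62.36 × 438.15) = 22.54 mol
For 7.681 mol NH3, stoichiometry requires (5/4) × 7.681 = 9.601 mol O2; 22.54 mol is available, so NH3 is limiting.
n(NO) = (4/4) × 7.681 = 7.681 mol
V(NO) = nRT/P = 7.681 × 62.36 × 932.15 / 6200 = 72.01 L

72.0 L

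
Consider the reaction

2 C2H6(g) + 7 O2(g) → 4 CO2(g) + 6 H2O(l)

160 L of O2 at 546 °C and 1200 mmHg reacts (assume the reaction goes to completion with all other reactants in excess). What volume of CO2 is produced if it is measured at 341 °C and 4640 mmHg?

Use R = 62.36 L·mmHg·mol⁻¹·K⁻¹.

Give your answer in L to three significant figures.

n(O2) = PV/RT = (1200 × 160) / (62.36 × 819.15) = 3.759 mol
n(CO2) = (4/7) × 3.759 = 2.148 mol
V = nRT/P = 2.148 × 62.36 × 614.15 / 4640 = 17.73 L

17.7 L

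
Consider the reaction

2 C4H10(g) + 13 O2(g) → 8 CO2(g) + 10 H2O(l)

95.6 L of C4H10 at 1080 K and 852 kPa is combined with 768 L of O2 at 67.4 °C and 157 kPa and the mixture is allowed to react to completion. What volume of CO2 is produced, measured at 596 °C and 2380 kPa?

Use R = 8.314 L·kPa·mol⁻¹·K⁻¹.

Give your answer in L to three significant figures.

n(C4H10) = PV/RT = (852 × 95.6) / (8.314 × 1080) = 9.071 mol
n(O2) = PV/RT = (157 × 768) / (8.314 × 340.55) = 42.59 mol
For 9.071 mol C4H10, stoichiometry requires (13/2) × 9.071 = 58.96 mol O2; 42.59 mol is available, so O2 is limiting.
n(CO2) = (8/13) × 42.59 = 26.21 mol
V(CO2) = nRT/P = 26.21 × 8.314 × 869.15 / 2380 = 79.58 L

79.6 L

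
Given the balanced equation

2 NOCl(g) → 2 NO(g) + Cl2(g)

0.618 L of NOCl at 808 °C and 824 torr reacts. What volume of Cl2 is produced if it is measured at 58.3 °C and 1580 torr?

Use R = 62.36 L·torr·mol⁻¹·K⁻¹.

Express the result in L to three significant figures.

n(NOCl) = PV/RT = (824 × 0.618) / (62.36 × 1081.15) = 0.007553 mol
n(Cl2) = (1/2) × 0.007553 = 0.003776 mol
V = nRT/P = 0.003776 × 62.36 × 331.45 / 1580 = 0.04940 L

0.0494 L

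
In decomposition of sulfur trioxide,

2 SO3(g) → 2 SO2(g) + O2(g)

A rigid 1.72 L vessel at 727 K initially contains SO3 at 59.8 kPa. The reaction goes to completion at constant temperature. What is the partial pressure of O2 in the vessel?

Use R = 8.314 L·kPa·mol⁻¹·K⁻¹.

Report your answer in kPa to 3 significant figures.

n(SO3)₀ = PV/RT = (59.8 × 1.72) / (8.314 × 727) = 0.01702 mol
n(O2) = (1/2) × 0.01702 = 0.008510 mol
P(O2) = nRT/V = 0.008510 × 8.314 × 727 / 1.72 = 29.91 kPa

29.9 kPa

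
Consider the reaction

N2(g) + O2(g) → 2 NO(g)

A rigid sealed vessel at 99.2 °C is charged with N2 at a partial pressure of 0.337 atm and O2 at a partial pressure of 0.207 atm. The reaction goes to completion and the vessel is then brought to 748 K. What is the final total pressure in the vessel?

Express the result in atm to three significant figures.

Because the vessel is rigid and T is held at 99.2 °C, work the stoichiometry in partial pressures (P_i = n_iRT/V).
P(O2) required for 0.337 atm of N2 = (1/1) × 0.337 = 0.3370 atm; available 0.207 atm, so O2 is limiting.
P(N2) remaining = 0.337 − (1/1) × 0.207 = 0.1300 atm
P(gaseous products) = (2)/1 × 0.207 = 0.4140 atm
P_total at 99.2 °C = 0.1300 + 0.4140 = 0.5440 atm
Scaling to 748 K: P = 0.5440 × 748/372.35 = 1.093 atm

1.09 atm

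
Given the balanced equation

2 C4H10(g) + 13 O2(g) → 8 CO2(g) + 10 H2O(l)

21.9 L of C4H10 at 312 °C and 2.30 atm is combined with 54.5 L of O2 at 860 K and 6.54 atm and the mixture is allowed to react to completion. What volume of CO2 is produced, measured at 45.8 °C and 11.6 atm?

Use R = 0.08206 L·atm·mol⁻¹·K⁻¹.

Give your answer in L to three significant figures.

7.01 L

n(C4H10) = PV/RT = (2.30 × 21.9) / (0.08206 × 585.15) = 1.049 mol
n(O2) = PV/RT = (6.54 × 54.5) / (0.08206 × 860) = 5.051 mol
For 1.049 mol C4H10, stoichiometry requires (13/2) × 1.049 = 6.818 mol O2; 5.051 mol is available, so O2 is limiting.
n(CO2) = (8/13) × 5.051 = 3.108 mol
V(CO2) = nRT/P = 3.108 × 0.08206 × 318.95 / 11.6 = 7.013 L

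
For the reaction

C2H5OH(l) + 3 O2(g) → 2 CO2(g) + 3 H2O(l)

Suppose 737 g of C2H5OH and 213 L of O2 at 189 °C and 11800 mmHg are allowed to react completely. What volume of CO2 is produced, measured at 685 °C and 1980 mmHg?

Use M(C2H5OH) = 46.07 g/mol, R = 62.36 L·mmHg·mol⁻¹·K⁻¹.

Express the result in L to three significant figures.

n(C2H5OH) = 737 / 46.07 = 16.00 mol
n(O2) = PV/RT = (11800 × 213) / (62.36 × 462.15) = 87.21 mol
For 16.00 mol C2H5OH, stoichiometry requires (3/1) × 16.00 = 48.00 mol O2; 87.21 mol is available, so C2H5OH is limiting.
n(CO2) = (2/1) × 16.00 = 32.00 mol
V(CO2) = nRT/P = 32.00 × 62.36 × 958.15 / 1980 = 965.7 L

966 L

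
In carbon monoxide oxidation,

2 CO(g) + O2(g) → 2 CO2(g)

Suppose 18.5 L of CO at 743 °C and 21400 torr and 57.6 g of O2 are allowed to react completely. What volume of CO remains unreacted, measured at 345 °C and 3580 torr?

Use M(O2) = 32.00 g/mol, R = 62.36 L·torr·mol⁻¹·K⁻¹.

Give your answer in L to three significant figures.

28.5 L

n(CO) = PV/RT = (21400 × 18.5) / (62.36 × 1016.15) = 6.248 mol
n(O2) = 57.6 / 32.00 = 1.800 mol
For 6.248 mol CO, stoichiometry requires (1/2) × 6.248 = 3.124 mol O2; 1.800 mol is available, so O2 is limiting.
n(CO) consumed = (2/1) × 1.800 = 3.600 mol; remaining = 6.248 − 3.600 = 2.648 mol
V(CO) = nRT/P = 2.648 × 62.36 × 618.15 / 3580 = 28.51 L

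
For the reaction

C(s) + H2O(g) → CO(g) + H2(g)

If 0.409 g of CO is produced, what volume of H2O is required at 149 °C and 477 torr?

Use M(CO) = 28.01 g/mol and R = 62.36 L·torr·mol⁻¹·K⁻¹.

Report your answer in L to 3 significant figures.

n(CO) = 0.4090 / 28.01 = 0.01460 mol
n(H2O) = (1/1) × 0.01460 = 0.01460 mol
V = nRT/P = 0.01460 × 62.36 × 422.15 / 477 = 0.8058 L

0.806 L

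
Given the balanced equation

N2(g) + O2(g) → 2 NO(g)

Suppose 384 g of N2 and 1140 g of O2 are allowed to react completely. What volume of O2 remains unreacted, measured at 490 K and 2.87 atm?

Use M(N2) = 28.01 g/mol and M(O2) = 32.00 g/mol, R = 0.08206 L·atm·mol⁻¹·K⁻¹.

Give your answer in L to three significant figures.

307 L

n(N2) = 384 / 28.01 = 13.71 mol
n(O2) = 1140 / 32.00 = 35.62 mol
For 13.71 mol N2, stoichiometry requires (1/1) × 13.71 = 13.71 mol O2; 35.62 mol is available, so N2 is limiting.
n(O2) consumed = (1/1) × 13.71 = 13.71 mol; remaining = 35.62 − 13.71 = 21.91 mol
V(O2) = nRT/P = 21.91 × 0.08206 × 490 / 2.87 = 307.0 L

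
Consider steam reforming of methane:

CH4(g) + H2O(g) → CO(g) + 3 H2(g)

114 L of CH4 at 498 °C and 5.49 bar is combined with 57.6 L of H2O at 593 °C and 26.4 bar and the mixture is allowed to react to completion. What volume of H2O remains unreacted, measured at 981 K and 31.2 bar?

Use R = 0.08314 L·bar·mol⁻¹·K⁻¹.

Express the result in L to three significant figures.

n(CH4) = PV/RT = (5.49 × 114) / (0.08314 × 771.15) = 9.762 mol
n(H2O) = PV/RT = (26.4 × 57.6) / (0.08314 × 866.15) = 21.12 mol
For 9.762 mol CH4, stoichiometry requires (1/1) × 9.762 = 9.762 mol H2O; 21.12 mol is available, so CH4 is limiting.
n(H2O) consumed = (1/1) × 9.762 = 9.762 mol; remaining = 21.12 − 9.762 = 11.36 mol
V(H2O) = nRT/P = 11.36 × 0.08314 × 981 / 31.2 = 29.70 L

29.7 L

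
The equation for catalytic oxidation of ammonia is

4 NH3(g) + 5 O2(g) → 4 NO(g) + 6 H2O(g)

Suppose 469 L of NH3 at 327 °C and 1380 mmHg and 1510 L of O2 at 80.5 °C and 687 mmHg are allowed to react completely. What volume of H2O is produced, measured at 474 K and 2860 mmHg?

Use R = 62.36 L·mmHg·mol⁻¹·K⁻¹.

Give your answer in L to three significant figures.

268 L

n(NH3) = PV/RT = (1380 × 469) / (62.36 × 600.15) = 17.29 mol
n(O2) = PV/RT = (687 × 1510) / (62.36 × 353.65) = 47.04 mol
For 17.29 mol NH3, stoichiometry requires (5/4) × 17.29 = 21.61 mol O2; 47.04 mol is available, so NH3 is limiting.
n(H2O) = (6/4) × 17.29 = 25.93 mol
V(H2O) = nRT/P = 25.93 × 62.36 × 474 / 2860 = 268.0 L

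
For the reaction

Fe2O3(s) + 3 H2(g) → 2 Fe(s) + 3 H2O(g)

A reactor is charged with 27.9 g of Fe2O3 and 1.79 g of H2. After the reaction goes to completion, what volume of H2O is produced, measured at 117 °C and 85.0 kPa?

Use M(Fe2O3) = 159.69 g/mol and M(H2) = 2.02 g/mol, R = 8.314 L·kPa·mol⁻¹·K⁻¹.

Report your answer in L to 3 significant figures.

20.0 L

n(Fe2O3) = 27.9 / 159.69 = 0.1747 mol
n(H2) = 1.79 / 2.02 = 0.8861 mol
For 0.1747 mol Fe2O3, stoichiometry requires (3/1) × 0.1747 = 0.5241 mol H2; 0.8861 mol is available, so Fe2O3 is limiting.
n(H2O) = (3/1) × 0.1747 = 0.5241 mol
V(H2O) = nRT/P = 0.5241 × 8.314 × 390.15 / 85.0 = 20.00 L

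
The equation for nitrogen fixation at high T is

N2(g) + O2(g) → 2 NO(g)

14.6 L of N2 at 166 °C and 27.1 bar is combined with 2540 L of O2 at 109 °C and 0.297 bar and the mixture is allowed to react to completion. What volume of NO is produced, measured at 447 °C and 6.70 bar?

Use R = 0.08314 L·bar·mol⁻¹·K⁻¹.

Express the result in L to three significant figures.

n(N2) = PV/RT = (27.1 × 14.6) / (0.08314 × 439.15) = 10.84 mol
n(O2) = PV/RT = (0.297 × 2540) / (0.08314 × 382.15) = 23.74 mol
For 10.84 mol N2, stoichiometry requires (1/1) × 10.84 = 10.84 mol O2; 23.74 mol is available, so N2 is limiting.
n(NO) = (2/1) × 10.84 = 21.68 mol
V(NO) = nRT/P = 21.68 × 0.08314 × 720.15 / 6.70 = 193.7 L

194 L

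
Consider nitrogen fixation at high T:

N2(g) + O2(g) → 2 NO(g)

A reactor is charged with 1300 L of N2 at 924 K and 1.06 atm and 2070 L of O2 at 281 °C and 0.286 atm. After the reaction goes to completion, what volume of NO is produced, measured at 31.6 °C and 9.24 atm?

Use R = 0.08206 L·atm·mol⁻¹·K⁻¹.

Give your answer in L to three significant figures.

70.5 L

n(N2) = PV/RT = (1.06 × 1300) / (0.08206 × 924) = 18.17 mol
n(O2) = PV/RT = (0.286 × 2070) / (0.08206 × 554.15) = 13.02 mol
For 18.17 mol N2, stoichiometry requires (1/1) × 18.17 = 18.17 mol O2; 13.02 mol is available, so O2 is limiting.
n(NO) = (2/1) × 13.02 = 26.04 mol
V(NO) = nRT/P = 26.04 × 0.08206 × 304.75 / 9.24 = 70.48 L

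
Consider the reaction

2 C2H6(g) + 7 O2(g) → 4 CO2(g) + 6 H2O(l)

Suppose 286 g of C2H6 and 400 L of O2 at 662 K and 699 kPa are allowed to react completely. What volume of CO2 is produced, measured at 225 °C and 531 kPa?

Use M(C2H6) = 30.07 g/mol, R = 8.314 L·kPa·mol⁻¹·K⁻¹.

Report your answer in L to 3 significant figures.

n(C2H6) = 286 / 30.07 = 9.511 mol
n(O2) = PV/RT = (699 × 400) / (8.314 × 662) = 50.80 mol
For 9.511 mol C2H6, stoichiometry requires (7/2) × 9.511 = 33.29 mol O2; 50.80 mol is available, so C2H6 is limiting.
n(CO2) = (4/2) × 9.511 = 19.02 mol
V(CO2) = nRT/P = 19.02 × 8.314 × 498.15 / 531 = 148.3 L

148 L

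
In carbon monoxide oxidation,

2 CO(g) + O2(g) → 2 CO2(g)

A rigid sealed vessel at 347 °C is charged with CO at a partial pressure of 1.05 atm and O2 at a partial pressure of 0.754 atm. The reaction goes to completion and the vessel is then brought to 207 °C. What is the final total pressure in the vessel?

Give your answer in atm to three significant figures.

0.990 atm

Because the vessel is rigid and T is held at 347 °C, work the stoichiometry in partial pressures (P_i = n_iRT/V).
P(O2) required for 1.05 atm of CO = (1/2) × 1.05 = 0.5250 atm; available 0.754 atm, so CO is limiting.
P(O2) remaining = 0.754 − (1/2) × 1.05 = 0.2290 atm
P(gaseous products) = (2)/2 × 1.05 = 1.050 atm
P_total at 347 °C = 0.2290 + 1.050 = 1.279 atm
Scaling to 207 °C: P = 1.279 × 480.15/620.15 = 0.9903 atm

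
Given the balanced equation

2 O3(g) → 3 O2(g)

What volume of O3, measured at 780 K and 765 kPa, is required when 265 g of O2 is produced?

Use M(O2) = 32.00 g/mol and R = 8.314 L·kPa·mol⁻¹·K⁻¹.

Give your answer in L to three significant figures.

n(O2) = 265.0 / 32.00 = 8.281 mol
n(O3) = (2/3) × 8.281 = 5.521 mol
V = nRT/P = 5.521 × 8.314 × 780 / 765 = 46.80 L

46.8 L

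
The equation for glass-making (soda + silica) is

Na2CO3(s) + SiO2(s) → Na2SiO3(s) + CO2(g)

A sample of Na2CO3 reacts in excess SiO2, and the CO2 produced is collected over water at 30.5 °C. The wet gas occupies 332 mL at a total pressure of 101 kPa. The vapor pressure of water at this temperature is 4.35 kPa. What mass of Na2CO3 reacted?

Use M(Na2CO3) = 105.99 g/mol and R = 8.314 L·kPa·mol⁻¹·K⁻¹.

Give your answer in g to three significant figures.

P(CO2) = 101 − 4.35 = 96.65 kPa
n(CO2) = PV/RT = (96.65 × 0.3320) / (8.314 × 303.65) = 0.01271 mol
n(Na2CO3) = (1/1) × 0.01271 = 0.01271 mol
m(Na2CO3) = 0.01271 × 105.99 = 1.347 g

1.35 g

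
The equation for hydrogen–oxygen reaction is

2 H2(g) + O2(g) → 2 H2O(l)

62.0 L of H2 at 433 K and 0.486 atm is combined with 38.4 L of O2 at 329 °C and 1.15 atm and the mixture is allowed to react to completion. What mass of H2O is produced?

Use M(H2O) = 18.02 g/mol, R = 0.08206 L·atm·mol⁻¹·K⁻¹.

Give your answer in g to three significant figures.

n(H2) = PV/RT = (0.486 × 62.0) / (0.08206 × 433) = 0.8480 mol
n(O2) = PV/RT = (1.15 × 38.4) / (0.08206 × 602.15) = 0.8937 mol
For 0.8480 mol H2, stoichiometry requires (1/2) × 0.8480 = 0.4240 mol O2; 0.8937 mol is available, so H2 is limiting.
n(H2O) = (2/2) × 0.8480 = 0.8480 mol
m(H2O) = 0.8480 × 18.02 = 15.28 g

15.3 g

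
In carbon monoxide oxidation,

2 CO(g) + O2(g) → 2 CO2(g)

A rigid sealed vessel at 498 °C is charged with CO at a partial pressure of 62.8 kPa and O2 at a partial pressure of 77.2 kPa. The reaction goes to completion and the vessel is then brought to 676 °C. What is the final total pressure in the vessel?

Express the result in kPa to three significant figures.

At constant V, partial pressures at 498 °C are proportional to moles, so apply stoichiometry directly to pressures.
P(O2) required for 62.8 kPa of CO = (1/2) × 62.8 = 31.40 kPa; available 77.2 kPa, so CO is limiting.
P(O2) remaining = 77.2 − (1/2) × 62.8 = 45.80 kPa
P(gaseous products) = (2)/2 × 62.8 = 62.80 kPa
P_total at 498 °C = 45.80 + 62.80 = 108.6 kPa
Scaling to 676 °C: P = 108.6 × 949.15/771.15 = 133.7 kPa

134 kPa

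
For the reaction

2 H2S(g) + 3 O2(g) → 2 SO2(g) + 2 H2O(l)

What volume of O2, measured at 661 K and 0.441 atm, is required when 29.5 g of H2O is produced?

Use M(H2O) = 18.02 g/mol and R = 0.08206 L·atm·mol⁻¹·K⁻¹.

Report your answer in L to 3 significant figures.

n(H2O) = 29.50 / 18.02 = 1.637 mol
n(O2) = (3/2) × 1.637 = 2.455 mol
V = nRT/P = 2.455 × 0.08206 × 661 / 0.441 = 302.0 L

302 L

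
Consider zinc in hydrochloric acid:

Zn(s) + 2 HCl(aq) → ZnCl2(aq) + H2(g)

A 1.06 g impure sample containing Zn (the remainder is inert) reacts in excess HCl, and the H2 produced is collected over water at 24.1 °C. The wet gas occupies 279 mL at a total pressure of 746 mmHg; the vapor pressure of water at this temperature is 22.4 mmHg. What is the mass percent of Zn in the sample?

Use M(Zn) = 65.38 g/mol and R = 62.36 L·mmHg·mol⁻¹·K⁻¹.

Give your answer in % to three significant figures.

P(H2) = 746 − 22.4 = 723.6 mmHg
n(H2) = PV/RT = (723.6 × 0.2790) / (62.36 × 297.25) = 0.01089 mol
n(Zn) = (1/1) × 0.01089 = 0.01089 mol
m(Zn) = 0.01089 × 65.38 = 0.7120 g
%Zn = 0.7120 / 1.06 × 100 = 67.17%

67.2 %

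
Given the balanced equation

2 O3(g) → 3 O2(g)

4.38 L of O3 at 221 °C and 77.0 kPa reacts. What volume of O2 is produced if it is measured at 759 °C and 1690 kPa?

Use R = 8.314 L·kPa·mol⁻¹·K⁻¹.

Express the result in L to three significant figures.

n(O3) = PV/RT = (77.0 × 4.38) / (8.314 × 494.15) = 0.08209 mol
n(O2) = (3/2) × 0.08209 = 0.1231 mol
V = nRT/P = 0.1231 × 8.314 × 1032.15 / 1690 = 0.6251 L

0.625 L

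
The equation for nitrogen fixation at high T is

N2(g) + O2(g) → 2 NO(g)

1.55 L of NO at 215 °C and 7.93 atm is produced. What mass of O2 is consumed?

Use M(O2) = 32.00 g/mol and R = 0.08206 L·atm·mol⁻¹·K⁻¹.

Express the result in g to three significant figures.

4.91 g

n(NO) = PV/RT = (7.93 × 1.55) / (0.08206 × 488.15) = 0.3068 mol
n(O2) = (1/2) × 0.3068 = 0.1534 mol
m(O2) = 0.1534 × 32.00 = 4.909 g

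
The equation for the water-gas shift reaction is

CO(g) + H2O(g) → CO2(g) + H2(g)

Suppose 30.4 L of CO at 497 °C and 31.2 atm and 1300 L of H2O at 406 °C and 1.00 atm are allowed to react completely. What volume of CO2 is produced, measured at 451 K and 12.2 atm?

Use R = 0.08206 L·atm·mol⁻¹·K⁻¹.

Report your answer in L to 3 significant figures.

n(CO) = PV/RT = (31.2 × 30.4) / (0.08206 × 770.15) = 15.01 mol
n(H2O) = PV/RT = (1.00 × 1300) / (0.08206 × 679.15) = 23.33 mol
For 15.01 mol CO, stoichiometry requires (1/1) × 15.01 = 15.01 mol H2O; 23.33 mol is available, so CO is limiting.
n(CO2) = (1/1) × 15.01 = 15.01 mol
V(CO2) = nRT/P = 15.01 × 0.08206 × 451 / 12.2 = 45.53 L

45.5 L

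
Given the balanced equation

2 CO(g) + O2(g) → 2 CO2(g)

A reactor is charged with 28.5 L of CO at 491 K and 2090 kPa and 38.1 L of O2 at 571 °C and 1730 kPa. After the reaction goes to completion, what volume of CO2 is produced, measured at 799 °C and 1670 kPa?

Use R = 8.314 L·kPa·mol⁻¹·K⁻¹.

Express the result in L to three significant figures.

n(CO) = PV/RT = (2090 × 28.5) / (8.314 × 491) = 14.59 mol
n(O2) = PV/RT = (1730 × 38.1) / (8.314 × 844.15) = 9.392 mol
For 14.59 mol CO, stoichiometry requires (1/2) × 14.59 = 7.295 mol O2; 9.392 mol is available, so CO is limiting.
n(CO2) = (2/2) × 14.59 = 14.59 mol
V(CO2) = nRT/P = 14.59 × 8.314 × 1072.15 / 1670 = 77.88 L

77.9 L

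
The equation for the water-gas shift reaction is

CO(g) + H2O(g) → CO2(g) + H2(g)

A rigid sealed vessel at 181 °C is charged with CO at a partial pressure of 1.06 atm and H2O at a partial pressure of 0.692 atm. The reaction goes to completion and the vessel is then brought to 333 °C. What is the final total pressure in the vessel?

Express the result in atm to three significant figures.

2.34 atm

With V and T fixed, P_i ∝ n_i, so the mole ratios apply directly to partial pressures at 181 °C.
P(H2O) required for 1.06 atm of CO = (1/1) × 1.06 = 1.060 atm; available 0.692 atm, so H2O is limiting.
P(CO) remaining = 1.06 − (1/1) × 0.692 = 0.3680 atm
P(gaseous products) = (1+1)/1 × 0.692 = 1.384 atm
P_total at 181 °C = 0.3680 + 1.384 = 1.752 atm
Scaling to 333 °C: P = 1.752 × 606.15/454.15 = 2.338 atm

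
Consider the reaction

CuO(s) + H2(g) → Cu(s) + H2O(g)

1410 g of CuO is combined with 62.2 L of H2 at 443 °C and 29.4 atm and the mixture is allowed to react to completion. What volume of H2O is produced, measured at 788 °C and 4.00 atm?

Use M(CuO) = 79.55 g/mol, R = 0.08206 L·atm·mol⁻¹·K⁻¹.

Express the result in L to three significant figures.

386 L

n(CuO) = 1410 / 79.55 = 17.72 mol
n(H2) = PV/RT = (29.4 × 62.2) / (0.08206 × 716.15) = 31.12 mol
For 17.72 mol CuO, stoichiometry requires (1/1) × 17.72 = 17.72 mol H2; 31.12 mol is available, so CuO is limiting.
n(H2O) = (1/1) × 17.72 = 17.72 mol
V(H2O) = nRT/P = 17.72 × 0.08206 × 1061.15 / 4.00 = 385.8 L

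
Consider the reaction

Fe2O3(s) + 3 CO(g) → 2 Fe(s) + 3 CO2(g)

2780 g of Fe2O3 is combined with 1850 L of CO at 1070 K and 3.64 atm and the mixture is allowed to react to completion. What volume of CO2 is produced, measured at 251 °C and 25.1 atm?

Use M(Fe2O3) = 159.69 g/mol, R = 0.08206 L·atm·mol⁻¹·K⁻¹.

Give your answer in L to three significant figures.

n(Fe2O3) = 2780 / 159.69 = 17.41 mol
n(CO) = PV/RT = (3.64 × 1850) / (0.08206 × 1070) = 76.69 mol
For 17.41 mol Fe2O3, stoichiometry requires (3/1) × 17.41 = 52.23 mol CO; 76.69 mol is available, so Fe2O3 is limiting.
n(CO2) = (3/1) × 17.41 = 52.23 mol
V(CO2) = nRT/P = 52.23 × 0.08206 × 524.15 / 25.1 = 89.50 L

89.5 L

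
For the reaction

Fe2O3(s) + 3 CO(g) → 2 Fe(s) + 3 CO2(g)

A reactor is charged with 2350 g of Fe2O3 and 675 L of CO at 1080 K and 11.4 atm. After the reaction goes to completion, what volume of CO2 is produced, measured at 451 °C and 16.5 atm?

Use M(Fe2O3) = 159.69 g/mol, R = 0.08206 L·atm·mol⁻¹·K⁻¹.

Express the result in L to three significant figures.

159 L

n(Fe2O3) = 2350 / 159.69 = 14.72 mol
n(CO) = PV/RT = (11.4 × 675) / (0.08206 × 1080) = 86.83 mol
For 14.72 mol Fe2O3, stoichiometry requires (3/1) × 14.72 = 44.16 mol CO; 86.83 mol is available, so Fe2O3 is limiting.
n(CO2) = (3/1) × 14.72 = 44.16 mol
V(CO2) = nRT/P = 44.16 × 0.08206 × 724.15 / 16.5 = 159.0 L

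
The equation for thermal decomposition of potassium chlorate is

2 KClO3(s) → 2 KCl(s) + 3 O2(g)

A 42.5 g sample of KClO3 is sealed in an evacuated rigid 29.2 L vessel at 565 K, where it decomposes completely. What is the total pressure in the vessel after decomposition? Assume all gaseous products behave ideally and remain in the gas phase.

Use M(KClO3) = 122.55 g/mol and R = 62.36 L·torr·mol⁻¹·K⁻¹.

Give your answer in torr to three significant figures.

n(KClO3) = 42.5 / 122.55 = 0.3468 mol
n(gas produced) = (3/2) × 0.3468 = 0.5202 mol
P = nRT/V = 0.5202 × 62.36 × 565 / 29.2 = 627.7 torr

628 torr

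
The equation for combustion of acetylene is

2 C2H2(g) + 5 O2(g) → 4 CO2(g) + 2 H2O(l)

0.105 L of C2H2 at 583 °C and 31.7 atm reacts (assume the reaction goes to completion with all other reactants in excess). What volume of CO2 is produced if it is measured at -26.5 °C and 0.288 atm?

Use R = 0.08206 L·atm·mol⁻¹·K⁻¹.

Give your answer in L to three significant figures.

6.66 L

n(C2H2) = PV/RT = (31.7 × 0.105) / (0.08206 × 856.15) = 0.04738 mol
n(CO2) = (4/2) × 0.04738 = 0.09476 mol
V = nRT/P = 0.09476 × 0.08206 × 246.65 / 0.288 = 6.660 L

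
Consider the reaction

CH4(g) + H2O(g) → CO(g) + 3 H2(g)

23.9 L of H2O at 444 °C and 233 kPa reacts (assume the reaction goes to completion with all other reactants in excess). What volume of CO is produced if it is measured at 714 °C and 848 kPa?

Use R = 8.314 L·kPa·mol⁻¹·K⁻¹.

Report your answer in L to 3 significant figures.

9.04 L

n(H2O) = PV/RT = (233 × 23.9) / (8.314 × 717.15) = 0.9340 mol
n(CO) = (1/1) × 0.9340 = 0.9340 mol
V = nRT/P = 0.9340 × 8.314 × 987.15 / 848 = 9.039 L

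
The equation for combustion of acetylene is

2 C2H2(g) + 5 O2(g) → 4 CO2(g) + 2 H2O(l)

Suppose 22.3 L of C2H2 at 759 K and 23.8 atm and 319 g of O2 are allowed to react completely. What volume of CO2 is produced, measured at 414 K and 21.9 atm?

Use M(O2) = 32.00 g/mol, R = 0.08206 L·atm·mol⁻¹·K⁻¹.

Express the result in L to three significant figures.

n(C2H2) = PV/RT = (23.8 × 22.3) / (0.08206 × 759) = 8.521 mol
n(O2) = 319 / 32.00 = 9.969 mol
For 8.521 mol C2H2, stoichiometry requires (5/2) × 8.521 = 21.30 mol O2; 9.969 mol is available, so O2 is limiting.
n(CO2) = (4/5) × 9.969 = 7.975 mol
V(CO2) = nRT/P = 7.975 × 0.08206 × 414 / 21.9 = 12.37 L

12.4 L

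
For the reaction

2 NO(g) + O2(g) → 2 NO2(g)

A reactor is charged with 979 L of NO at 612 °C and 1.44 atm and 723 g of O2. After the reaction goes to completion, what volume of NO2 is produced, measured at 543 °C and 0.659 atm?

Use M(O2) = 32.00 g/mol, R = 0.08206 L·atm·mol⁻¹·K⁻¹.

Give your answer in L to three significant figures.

n(NO) = PV/RT = (1.44 × 979) / (0.08206 × 885.15) = 19.41 mol
n(O2) = 723 / 32.00 = 22.59 mol
For 19.41 mol NO, stoichiometry requires (1/2) × 19.41 = 9.705 mol O2; 22.59 mol is available, so NO is limiting.
n(NO2) = (2/2) × 19.41 = 19.41 mol
V(NO2) = nRT/P = 19.41 × 0.08206 × 816.15 / 0.659 = 1973 L

1970 L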